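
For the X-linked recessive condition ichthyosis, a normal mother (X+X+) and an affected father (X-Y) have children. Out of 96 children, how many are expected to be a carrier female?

Cross: X+X+ × X-Y
Offspring: 2 X+X-, 2 X+Y
Probability of a carrier female: 2/4 = 1/2
Expected count = 1/2 × 96 = 48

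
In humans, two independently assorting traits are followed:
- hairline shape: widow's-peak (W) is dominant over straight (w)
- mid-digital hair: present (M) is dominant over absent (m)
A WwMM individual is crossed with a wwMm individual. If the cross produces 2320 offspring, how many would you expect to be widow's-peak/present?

Dihybrid cross WwMM × wwMm — consider each gene separately:
hairline shape: Ww × ww → 2 Ww, 2 ww → 2 W_ : 2 ww (out of 4)
mid-digital hair: MM × Mm → 2 MM, 2 Mm → 4 M_ (out of 4)
Combine (counts out of 4 × 4 = 16): widow's-peak/present (W_M_) = 2×4 = 8; straight/present (wwM_) = 2×4 = 8
Phenotype counts (out of 16): 8 widow's-peak/present, 8 straight/present
widow's-peak/present: 8 out of 16 → fraction 1/2
Expected count = 1/2 × 2320 = 1160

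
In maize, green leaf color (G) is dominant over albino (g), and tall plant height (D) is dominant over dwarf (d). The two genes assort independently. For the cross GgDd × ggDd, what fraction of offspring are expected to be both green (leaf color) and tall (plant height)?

Dihybrid cross GgDd × ggDd — consider each gene separately:
leaf color: Gg × gg → 2 Gg, 2 gg → 2 G_ : 2 gg (out of 4)
plant height: Dd × Dd → 1 DD, 2 Dd, 1 dd → 3 D_ : 1 dd (out of 4)
Looking for: green (G_) and tall (D_)
P(green) = 2/4, P(tall) = 3/4
P(both) = 2/4 × 3/4 = 6/16 = 3/8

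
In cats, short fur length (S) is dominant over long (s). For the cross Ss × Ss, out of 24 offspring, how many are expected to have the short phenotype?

Punnett square for Ss × Ss:
Offspring genotypes: 1 SS, 2 Ss, 1 ss
Total offspring: 4
Count with target: 3
Probability: 3/4
Expected count = 3/4 × 24 = 18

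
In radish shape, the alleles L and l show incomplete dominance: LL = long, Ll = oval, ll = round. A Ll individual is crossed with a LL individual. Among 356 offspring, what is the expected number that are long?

Punnett square for Ll × LL:
Offspring genotypes: 2 LL, 2 Ll
Phenotype counts: 2 long, 2 oval
long: 2 out of 4 → fraction 1/2
Expected count = 1/2 × 356 = 178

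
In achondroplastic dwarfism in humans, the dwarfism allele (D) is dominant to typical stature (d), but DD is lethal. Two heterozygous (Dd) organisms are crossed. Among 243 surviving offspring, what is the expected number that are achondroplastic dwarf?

Cross: Dd × Dd
Punnett square offspring (before lethality): 1 DD, 2 Dd, 1 dd
The DD genotype is lethal (embryos die); surviving offspring: 2 Dd, 1 dd
achondroplastic dwarf: 2 out of 3 → fraction 2/3
Expected count = 2/3 × 243 = 162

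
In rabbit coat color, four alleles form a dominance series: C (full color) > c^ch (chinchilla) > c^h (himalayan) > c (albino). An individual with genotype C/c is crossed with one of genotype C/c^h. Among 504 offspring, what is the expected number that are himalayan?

Cross: C/c × C/c^h
Allele dominance: C > c^ch > c^h > c
Offspring genotypes: 1 C/C, 1 C/c^h, 1 C/c, 1 c^h/c
Phenotype counts: 3 full color, 1 himalayan
himalayan: 1 out of 4 → fraction 1/4
Expected count = 1/4 × 504 = 126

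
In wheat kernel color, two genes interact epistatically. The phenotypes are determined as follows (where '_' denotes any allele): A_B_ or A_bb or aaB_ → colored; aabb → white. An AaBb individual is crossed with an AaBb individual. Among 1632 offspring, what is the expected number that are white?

Cross: AaBb × AaBb — consider each gene separately:
A gene: Aa × Aa → 1 AA, 2 Aa, 1 aa → 3 A_ : 1 aa (out of 4)
B gene: Bb × Bb → 1 BB, 2 Bb, 1 bb → 3 B_ : 1 bb (out of 4)
Genotype classes (out of 4 × 4 = 16): A_B_ = 3×3 = 9; A_bb = 3×1 = 3; aaB_ = 1×3 = 3; aabb = 1×1 = 1
Apply the phenotype rules: A_B_ (9) + A_bb (3) + aaB_ (3) → colored; aabb (1) → white
Phenotype counts (out of 16): 15 colored, 1 white
white: 1 out of 16 → fraction 1/16
Expected count = 1/16 × 1632 = 102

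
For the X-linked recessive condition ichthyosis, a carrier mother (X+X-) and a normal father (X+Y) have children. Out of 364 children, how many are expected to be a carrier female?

Cross: X+X- × X+Y
Offspring: 1 X+X+, 1 X+Y, 1 X+X-, 1 X-Y
Probability of a carrier female: 1/4
Expected count = 1/4 × 364 = 91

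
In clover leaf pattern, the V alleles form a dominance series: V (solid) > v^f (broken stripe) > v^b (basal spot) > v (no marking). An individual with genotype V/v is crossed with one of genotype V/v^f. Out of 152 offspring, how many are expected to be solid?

Cross: V/v × V/v^f
Allele dominance: V > v^f > v^b > v
Offspring genotypes: 1 V/V, 1 V/v^f, 1 V/v, 1 v^f/v
Phenotype counts: 3 solid, 1 broken stripe
solid: 3 out of 4 → fraction 3/4
Expected count = 3/4 × 152 = 114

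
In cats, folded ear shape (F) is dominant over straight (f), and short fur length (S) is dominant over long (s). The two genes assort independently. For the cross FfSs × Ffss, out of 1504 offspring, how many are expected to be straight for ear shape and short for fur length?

Dihybrid cross FfSs × Ffss — consider each gene separately:
ear shape: Ff × Ff → 1 FF, 2 Ff, 1 ff → 3 F_ : 1 ff (out of 4)
fur length: Ss × ss → 2 Ss, 2 ss → 2 S_ : 2 ss (out of 4)
Looking for: straight (ff) and short (S_)
P(straight) = 1/4, P(short) = 2/4
P(both) = 1/4 × 2/4 = 2/16 = 1/8
Expected count = 1/8 × 1504 = 188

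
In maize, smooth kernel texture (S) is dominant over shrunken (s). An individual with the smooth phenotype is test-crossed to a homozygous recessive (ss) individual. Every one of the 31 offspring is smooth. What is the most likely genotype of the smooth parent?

Test cross: ? × ss
All offspring are smooth.
If the unknown parent were heterozygous (Ss), about half of 31 offspring would be shrunken; none are. The unknown parent is most likely homozygous dominant (SS).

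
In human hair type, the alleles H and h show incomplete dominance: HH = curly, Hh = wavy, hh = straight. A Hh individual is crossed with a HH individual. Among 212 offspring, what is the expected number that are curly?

Punnett square for Hh × HH:
Offspring genotypes: 2 HH, 2 Hh
Phenotype counts: 2 curly, 2 wavy
curly: 2 out of 4 → fraction 1/2
Expected count = 1/2 × 212 = 106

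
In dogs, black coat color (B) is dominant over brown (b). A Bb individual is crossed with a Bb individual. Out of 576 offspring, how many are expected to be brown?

Punnett square for Bb × Bb:
Offspring genotypes: 1 BB, 2 Bb, 1 bb
black: 3, brown: 1
brown: 1 out of 4 → fraction 1/4
Expected count = 1/4 × 576 = 144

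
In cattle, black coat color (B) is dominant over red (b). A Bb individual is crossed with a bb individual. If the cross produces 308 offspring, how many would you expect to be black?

Punnett square for Bb × bb:
Offspring genotypes: 2 Bb, 2 bb
black: 2, red: 2
black: 2 out of 4 → fraction 1/2
Expected count = 1/2 × 308 = 154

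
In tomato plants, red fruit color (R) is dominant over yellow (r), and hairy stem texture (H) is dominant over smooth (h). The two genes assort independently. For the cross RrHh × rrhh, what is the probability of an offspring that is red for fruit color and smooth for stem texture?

Dihybrid cross RrHh × rrhh — consider each gene separately:
fruit color: Rr × rr → 2 Rr, 2 rr → 2 R_ : 2 rr (out of 4)
stem texture: Hh × hh → 2 Hh, 2 hh → 2 H_ : 2 hh (out of 4)
Looking for: red (R_) and smooth (hh)
P(red) = 2/4, P(smooth) = 2/4
P(both) = 2/4 × 2/4 = 4/16 = 1/4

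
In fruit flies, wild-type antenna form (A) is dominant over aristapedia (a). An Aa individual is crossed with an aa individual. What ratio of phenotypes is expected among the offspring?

Punnett square for Aa × aa:
Offspring genotypes: 2 Aa, 2 aa
wild-type: 2, aristapedia: 2
Ratio: 1:1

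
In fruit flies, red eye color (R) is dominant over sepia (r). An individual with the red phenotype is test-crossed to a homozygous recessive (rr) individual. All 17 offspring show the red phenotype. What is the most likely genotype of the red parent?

Test cross: ? × rr
All offspring are red.
If the unknown parent were heterozygous (Rr), about half of 17 offspring would be sepia; none are. The unknown parent is most likely homozygous dominant (RR).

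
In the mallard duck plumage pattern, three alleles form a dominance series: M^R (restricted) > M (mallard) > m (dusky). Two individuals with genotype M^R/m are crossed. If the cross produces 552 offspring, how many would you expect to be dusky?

Cross: M^R/m × M^R/m
Allele dominance: M^R > M > m
Offspring genotypes: 1 M^R/M^R, 2 M^R/m, 1 m/m
Phenotype counts: 3 restricted, 1 dusky
dusky: 1 out of 4 → fraction 1/4
Expected count = 1/4 × 552 = 138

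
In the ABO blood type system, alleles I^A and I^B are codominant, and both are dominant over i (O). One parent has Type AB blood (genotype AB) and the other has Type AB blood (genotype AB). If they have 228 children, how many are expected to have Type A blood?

Cross: AB × AB
Possible offspring genotypes: 1 AA, 2 AB, 1 BB
Blood type counts: 1 Type A, 2 Type AB, 1 Type B
Probability of Type A: 1/4
Expected count = 1/4 × 228 = 57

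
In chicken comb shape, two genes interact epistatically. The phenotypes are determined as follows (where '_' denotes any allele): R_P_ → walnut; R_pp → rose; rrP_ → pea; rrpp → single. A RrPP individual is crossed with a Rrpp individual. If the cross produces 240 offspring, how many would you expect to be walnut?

Cross: RrPP × Rrpp — consider each gene separately:
R gene: Rr × Rr → 1 RR, 2 Rr, 1 rr → 3 R_ : 1 rr (out of 4)
P gene: PP × pp → 4 Pp → 4 P_ (out of 4)
Genotype classes (out of 4 × 4 = 16): R_P_ = 3×4 = 12; rrP_ = 1×4 = 4
Apply the phenotype rules: R_P_ (12) → walnut; rrP_ (4) → pea
Phenotype counts (out of 16): 12 walnut, 4 pea
walnut: 12 out of 16 → fraction 3/4
Expected count = 3/4 × 240 = 180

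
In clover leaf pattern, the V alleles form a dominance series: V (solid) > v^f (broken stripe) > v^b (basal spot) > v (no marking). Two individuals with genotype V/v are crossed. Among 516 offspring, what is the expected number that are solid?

Cross: V/v × V/v
Allele dominance: V > v^f > v^b > v
Offspring genotypes: 1 V/V, 2 V/v, 1 v/v
Phenotype counts: 3 solid, 1 unmarked
solid: 3 out of 4 → fraction 3/4
Expected count = 3/4 × 516 = 387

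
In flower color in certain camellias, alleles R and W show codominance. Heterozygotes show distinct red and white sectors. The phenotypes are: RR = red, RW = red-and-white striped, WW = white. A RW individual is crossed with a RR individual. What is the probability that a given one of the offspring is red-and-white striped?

Punnett square for RW × RR:
Offspring genotypes: 2 RR, 2 RW
Phenotype counts: 2 red, 2 red-and-white striped
red-and-white striped: 2 out of 4
Probability: 2/4 = 1/2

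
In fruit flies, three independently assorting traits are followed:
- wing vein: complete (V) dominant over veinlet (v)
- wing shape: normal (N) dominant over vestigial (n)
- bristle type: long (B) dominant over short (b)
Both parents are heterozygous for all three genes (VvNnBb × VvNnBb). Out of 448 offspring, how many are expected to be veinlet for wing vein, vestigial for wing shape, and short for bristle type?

Trihybrid cross: VvNnBb × VvNnBb
Each trait segregates independently with a 3:1 phenotypic ratio, so each gene contributes 3/4 (dominant) or 1/4 (recessive).
Target: veinlet (wing vein), vestigial (wing shape), short (bristle type)
Probability = product of independent per-trait probabilities
= 1/4 × 1/4 × 1/4 = 1/64
Expected count = 1/64 × 448 = 7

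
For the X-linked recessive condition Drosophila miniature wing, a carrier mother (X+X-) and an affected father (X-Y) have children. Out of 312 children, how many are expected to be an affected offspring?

Cross: X+X- × X-Y
Offspring: 1 X+X-, 1 X+Y, 1 X-X-, 1 X-Y
Probability of an affected offspring: 2/4 = 1/2
Expected count = 1/2 × 312 = 156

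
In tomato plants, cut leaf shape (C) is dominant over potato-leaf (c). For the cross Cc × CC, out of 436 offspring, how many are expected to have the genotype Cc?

Punnett square for Cc × CC:
Offspring genotypes: 2 CC, 2 Cc
Total offspring: 4
Count with target: 2
Probability: 2/4 = 1/2
Expected count = 1/2 × 436 = 218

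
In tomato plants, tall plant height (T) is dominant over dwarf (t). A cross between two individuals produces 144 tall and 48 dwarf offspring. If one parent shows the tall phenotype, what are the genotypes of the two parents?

Observed offspring: 144 tall, 48 dwarf
The observed ratio simplifies to 3:1. Dwarf (tt) offspring appear, so each parent must contribute one t allele. The parent stated to show tall carries T, so it is Tt. The other parent is then either Tt or tt: Tt × tt would give a 1:1 split, whereas Tt × Tt gives 3:1 — matching the data. So both parents are heterozygous (Tt × Tt).
Parent genotypes: Tt × Tt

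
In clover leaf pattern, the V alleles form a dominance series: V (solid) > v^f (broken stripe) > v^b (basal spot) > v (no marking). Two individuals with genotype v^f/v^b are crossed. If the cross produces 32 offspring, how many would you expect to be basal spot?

Cross: v^f/v^b × v^f/v^b
Allele dominance: V > v^f > v^b > v
Offspring genotypes: 1 v^f/v^f, 2 v^f/v^b, 1 v^b/v^b
Phenotype counts: 3 broken stripe, 1 basal spot
basal spot: 1 out of 4 → fraction 1/4
Expected count = 1/4 × 32 = 8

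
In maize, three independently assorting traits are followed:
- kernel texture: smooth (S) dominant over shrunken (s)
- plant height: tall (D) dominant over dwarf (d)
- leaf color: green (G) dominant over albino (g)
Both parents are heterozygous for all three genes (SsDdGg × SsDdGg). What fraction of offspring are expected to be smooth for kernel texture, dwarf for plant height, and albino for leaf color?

Trihybrid cross: SsDdGg × SsDdGg
Each trait segregates independently with a 3:1 phenotypic ratio, so each gene contributes 3/4 (dominant) or 1/4 (recessive).
Target: smooth (kernel texture), dwarf (plant height), albino (leaf color)
Probability = product of independent per-trait probabilities
= 3/4 × 1/4 × 1/4 = 3/64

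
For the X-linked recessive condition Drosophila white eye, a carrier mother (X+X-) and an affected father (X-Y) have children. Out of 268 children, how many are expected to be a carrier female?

Cross: X+X- × X-Y
Offspring: 1 X+X-, 1 X+Y, 1 X-X-, 1 X-Y
Probability of a carrier female: 1/4
Expected count = 1/4 × 268 = 67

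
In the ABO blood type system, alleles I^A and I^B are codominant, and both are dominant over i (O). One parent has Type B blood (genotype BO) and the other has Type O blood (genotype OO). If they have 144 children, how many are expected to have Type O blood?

Cross: BO × OO
Possible offspring genotypes: 2 BO, 2 OO
Blood type counts: 2 Type B, 2 Type O
Probability of Type O: 2/4 = 1/2
Expected count = 1/2 × 144 = 72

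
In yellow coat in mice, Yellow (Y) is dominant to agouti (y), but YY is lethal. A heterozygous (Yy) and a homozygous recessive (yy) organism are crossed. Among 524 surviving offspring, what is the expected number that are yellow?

Cross: Yy × yy
Punnett square offspring (before lethality): 2 Yy, 2 yy
No YY offspring are produced in this cross.
yellow: 2 out of 4 → fraction 1/2
Expected count = 1/2 × 524 = 262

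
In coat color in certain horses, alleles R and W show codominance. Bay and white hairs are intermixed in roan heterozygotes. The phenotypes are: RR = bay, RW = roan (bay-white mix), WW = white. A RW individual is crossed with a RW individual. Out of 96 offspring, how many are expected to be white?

Punnett square for RW × RW:
Offspring genotypes: 1 RR, 2 RW, 1 WW
Phenotype counts: 1 bay, 2 roan (bay-white mix), 1 white
white: 1 out of 4 → fraction 1/4
Expected count = 1/4 × 96 = 24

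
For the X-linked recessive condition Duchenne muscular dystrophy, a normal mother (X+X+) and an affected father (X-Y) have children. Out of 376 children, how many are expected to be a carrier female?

Cross: X+X+ × X-Y
Offspring: 2 X+X-, 2 X+Y
Probability of a carrier female: 2/4 = 1/2
Expected count = 1/2 × 376 = 188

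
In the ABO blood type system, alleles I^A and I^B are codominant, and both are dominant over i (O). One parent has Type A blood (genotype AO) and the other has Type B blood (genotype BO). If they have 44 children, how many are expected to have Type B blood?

Cross: AO × BO
Possible offspring genotypes: 1 AB, 1 AO, 1 BO, 1 OO
Blood type counts: 1 Type AB, 1 Type A, 1 Type B, 1 Type O
Probability of Type B: 1/4
Expected count = 1/4 × 44 = 11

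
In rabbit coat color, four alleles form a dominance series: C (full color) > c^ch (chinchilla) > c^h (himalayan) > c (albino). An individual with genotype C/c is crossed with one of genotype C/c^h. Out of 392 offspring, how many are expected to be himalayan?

Cross: C/c × C/c^h
Allele dominance: C > c^ch > c^h > c
Offspring genotypes: 1 C/C, 1 C/c^h, 1 C/c, 1 c^h/c
Phenotype counts: 3 full color, 1 himalayan
himalayan: 1 out of 4 → fraction 1/4
Expected count = 1/4 × 392 = 98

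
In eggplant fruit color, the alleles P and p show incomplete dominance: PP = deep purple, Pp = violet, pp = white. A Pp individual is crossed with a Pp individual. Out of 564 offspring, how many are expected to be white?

Punnett square for Pp × Pp:
Offspring genotypes: 1 PP, 2 Pp, 1 pp
Phenotype counts: 1 deep purple, 2 violet, 1 white
white: 1 out of 4 → fraction 1/4
Expected count = 1/4 × 564 = 141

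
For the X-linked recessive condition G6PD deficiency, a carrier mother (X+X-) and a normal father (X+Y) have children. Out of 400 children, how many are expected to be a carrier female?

Cross: X+X- × X+Y
Offspring: 1 X+X+, 1 X+Y, 1 X+X-, 1 X-Y
Probability of a carrier female: 1/4
Expected count = 1/4 × 400 = 100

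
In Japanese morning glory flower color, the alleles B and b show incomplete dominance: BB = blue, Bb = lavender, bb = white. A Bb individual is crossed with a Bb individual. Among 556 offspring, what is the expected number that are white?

Punnett square for Bb × Bb:
Offspring genotypes: 1 BB, 2 Bb, 1 bb
Phenotype counts: 1 blue, 2 lavender, 1 white
white: 1 out of 4 → fraction 1/4
Expected count = 1/4 × 556 = 139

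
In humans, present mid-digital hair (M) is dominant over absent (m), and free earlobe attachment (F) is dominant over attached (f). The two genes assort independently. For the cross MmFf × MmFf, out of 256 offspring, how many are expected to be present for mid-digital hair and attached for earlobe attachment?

Dihybrid cross MmFf × MmFf — consider each gene separately:
mid-digital hair: Mm × Mm → 1 MM, 2 Mm, 1 mm → 3 M_ : 1 mm (out of 4)
earlobe attachment: Ff × Ff → 1 FF, 2 Ff, 1 ff → 3 F_ : 1 ff (out of 4)
Looking for: present (M_) and attached (ff)
P(present) = 3/4, P(attached) = 1/4
P(both) = 3/4 × 1/4 = 3/16
Expected count = 3/16 × 256 = 48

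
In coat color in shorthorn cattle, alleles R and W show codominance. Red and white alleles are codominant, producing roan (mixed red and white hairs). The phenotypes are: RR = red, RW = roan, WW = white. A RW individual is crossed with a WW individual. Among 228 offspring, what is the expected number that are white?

Punnett square for RW × WW:
Offspring genotypes: 2 RW, 2 WW
Phenotype counts: 2 roan, 2 white
white: 2 out of 4 → fraction 1/2
Expected count = 1/2 × 228 = 114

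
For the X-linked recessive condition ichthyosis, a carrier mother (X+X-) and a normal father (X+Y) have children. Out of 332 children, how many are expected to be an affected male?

Cross: X+X- × X+Y
Offspring: 1 X+X+, 1 X+Y, 1 X+X-, 1 X-Y
Probability of an affected male: 1/4
Expected count = 1/4 × 332 = 83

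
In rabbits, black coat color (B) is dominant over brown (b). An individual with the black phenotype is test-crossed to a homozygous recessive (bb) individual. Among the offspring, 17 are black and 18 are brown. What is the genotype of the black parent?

Test cross: ? × bb
Offspring: 17 black, 18 brown — approximately 1:1.
A 1:1 ratio in a test cross indicates the unknown parent is heterozygous (Bb).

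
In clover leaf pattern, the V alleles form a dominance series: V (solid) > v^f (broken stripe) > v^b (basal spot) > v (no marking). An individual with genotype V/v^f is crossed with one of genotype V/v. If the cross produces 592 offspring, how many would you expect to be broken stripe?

Cross: V/v^f × V/v
Allele dominance: V > v^f > v^b > v
Offspring genotypes: 1 V/V, 1 V/v, 1 V/v^f, 1 v^f/v
Phenotype counts: 3 solid, 1 broken stripe
broken stripe: 1 out of 4 → fraction 1/4
Expected count = 1/4 × 592 = 148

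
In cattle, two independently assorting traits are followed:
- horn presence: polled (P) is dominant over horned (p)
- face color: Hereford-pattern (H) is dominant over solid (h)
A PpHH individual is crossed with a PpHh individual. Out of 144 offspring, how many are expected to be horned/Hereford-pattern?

Dihybrid cross PpHH × PpHh — consider each gene separately:
horn presence: Pp × Pp → 1 PP, 2 Pp, 1 pp → 3 P_ : 1 pp (out of 4)
face color: HH × Hh → 2 HH, 2 Hh → 4 H_ (out of 4)
Combine (counts out of 4 × 4 = 16): polled/Hereford-pattern (P_H_) = 3×4 = 12; horned/Hereford-pattern (ppH_) = 1×4 = 4
Phenotype counts (out of 16): 12 polled/Hereford-pattern, 4 horned/Hereford-pattern
horned/Hereford-pattern: 4 out of 16 → fraction 1/4
Expected count = 1/4 × 144 = 36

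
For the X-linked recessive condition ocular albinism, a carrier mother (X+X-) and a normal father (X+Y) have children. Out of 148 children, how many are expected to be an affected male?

Cross: X+X- × X+Y
Offspring: 1 X+X+, 1 X+Y, 1 X+X-, 1 X-Y
Probability of an affected male: 1/4
Expected count = 1/4 × 148 = 37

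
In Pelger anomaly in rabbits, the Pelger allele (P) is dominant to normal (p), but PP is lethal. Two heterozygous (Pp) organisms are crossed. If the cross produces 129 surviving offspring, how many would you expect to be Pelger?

Cross: Pp × Pp
Punnett square offspring (before lethality): 1 PP, 2 Pp, 1 pp
The PP genotype is lethal (embryos die); surviving offspring: 2 Pp, 1 pp
Pelger: 2 out of 3 → fraction 2/3
Expected count = 2/3 × 129 = 86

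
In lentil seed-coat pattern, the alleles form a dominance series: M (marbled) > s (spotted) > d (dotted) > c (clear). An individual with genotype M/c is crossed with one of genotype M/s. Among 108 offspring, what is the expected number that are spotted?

Cross: M/c × M/s
Allele dominance: M > s > d > c
Offspring genotypes: 1 M/M, 1 M/s, 1 M/c, 1 s/c
Phenotype counts: 3 marbled, 1 spotted
spotted: 1 out of 4 → fraction 1/4
Expected count = 1/4 × 108 = 27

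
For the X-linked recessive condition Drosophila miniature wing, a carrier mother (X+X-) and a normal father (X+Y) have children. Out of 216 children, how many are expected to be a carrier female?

Cross: X+X- × X+Y
Offspring: 1 X+X+, 1 X+Y, 1 X+X-, 1 X-Y
Probability of a carrier female: 1/4
Expected count = 1/4 × 216 = 54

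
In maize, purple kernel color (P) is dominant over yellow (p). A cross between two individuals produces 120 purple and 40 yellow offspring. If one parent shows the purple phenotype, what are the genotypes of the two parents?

Observed offspring: 120 purple, 40 yellow
The observed ratio simplifies to 3:1. Yellow (pp) offspring appear, so each parent must contribute one p allele. The parent stated to show purple carries P, so it is Pp. The other parent is then either Pp or pp: Pp × pp would give a 1:1 split, whereas Pp × Pp gives 3:1 — matching the data. So both parents are heterozygous (Pp × Pp).
Parent genotypes: Pp × Pp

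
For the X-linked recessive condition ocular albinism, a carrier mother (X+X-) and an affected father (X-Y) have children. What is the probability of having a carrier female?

Cross: X+X- × X-Y
Offspring: 1 X+X-, 1 X+Y, 1 X-X-, 1 X-Y
Probability of a carrier female: 1/4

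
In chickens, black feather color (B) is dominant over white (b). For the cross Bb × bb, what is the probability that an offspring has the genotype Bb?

Punnett square for Bb × bb:
Offspring genotypes: 2 Bb, 2 bb
Total offspring: 4
Count with target: 2
Probability: 2/4 = 1/2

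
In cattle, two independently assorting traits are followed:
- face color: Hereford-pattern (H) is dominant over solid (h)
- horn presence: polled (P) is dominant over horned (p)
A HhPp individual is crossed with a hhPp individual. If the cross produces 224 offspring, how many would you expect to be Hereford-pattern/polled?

Dihybrid cross HhPp × hhPp — consider each gene separately:
face color: Hh × hh → 2 Hh, 2 hh → 2 H_ : 2 hh (out of 4)
horn presence: Pp × Pp → 1 PP, 2 Pp, 1 pp → 3 P_ : 1 pp (out of 4)
Combine (counts out of 4 × 4 = 16): Hereford-pattern/polled (H_P_) = 2×3 = 6; Hereford-pattern/horned (H_pp) = 2×1 = 2; solid/polled (hhP_) = 2×3 = 6; solid/horned (hhpp) = 2×1 = 2
Phenotype counts (out of 16): 6 Hereford-pattern/polled, 2 Hereford-pattern/horned, 6 solid/polled, 2 solid/horned
Hereford-pattern/polled: 6 out of 16 → fraction 3/8
Expected count = 3/8 × 224 = 84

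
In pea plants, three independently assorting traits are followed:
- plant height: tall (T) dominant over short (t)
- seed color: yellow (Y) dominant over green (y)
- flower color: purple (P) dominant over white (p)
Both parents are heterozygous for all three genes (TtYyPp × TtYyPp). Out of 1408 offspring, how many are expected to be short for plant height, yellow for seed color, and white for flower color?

Trihybrid cross: TtYyPp × TtYyPp
Each trait segregates independently with a 3:1 phenotypic ratio, so each gene contributes 3/4 (dominant) or 1/4 (recessive).
Target: short (plant height), yellow (seed color), white (flower color)
Probability = product of independent per-trait probabilities
= 1/4 × 3/4 × 1/4 = 3/64
Expected count = 3/64 × 1408 = 66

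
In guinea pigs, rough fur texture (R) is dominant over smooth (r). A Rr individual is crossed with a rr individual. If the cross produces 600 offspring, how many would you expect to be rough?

Punnett square for Rr × rr:
Offspring genotypes: 2 Rr, 2 rr
rough: 2, smooth: 2
rough: 2 out of 4 → fraction 1/2
Expected count = 1/2 × 600 = 300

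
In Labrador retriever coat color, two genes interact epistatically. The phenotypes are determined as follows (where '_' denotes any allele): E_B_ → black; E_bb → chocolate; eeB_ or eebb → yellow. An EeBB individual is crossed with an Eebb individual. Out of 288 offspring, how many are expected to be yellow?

Cross: EeBB × Eebb — consider each gene separately:
E gene: Ee × Ee → 1 EE, 2 Ee, 1 ee → 3 E_ : 1 ee (out of 4)
B gene: BB × bb → 4 Bb → 4 B_ (out of 4)
Genotype classes (out of 4 × 4 = 16): E_B_ = 3×4 = 12; eeB_ = 1×4 = 4
Apply the phenotype rules: E_B_ (12) → black; eeB_ (4) → yellow
Phenotype counts (out of 16): 12 black, 4 yellow
yellow: 4 out of 16 → fraction 1/4
Expected count = 1/4 × 288 = 72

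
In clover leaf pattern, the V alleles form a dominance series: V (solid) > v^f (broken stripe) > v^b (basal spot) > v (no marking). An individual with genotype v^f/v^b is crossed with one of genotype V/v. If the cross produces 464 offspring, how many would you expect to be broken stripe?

Cross: v^f/v^b × V/v
Allele dominance: V > v^f > v^b > v
Offspring genotypes: 1 V/v^f, 1 v^f/v, 1 V/v^b, 1 v^b/v
Phenotype counts: 2 solid, 1 broken stripe, 1 basal spot
broken stripe: 1 out of 4 → fraction 1/4
Expected count = 1/4 × 464 = 116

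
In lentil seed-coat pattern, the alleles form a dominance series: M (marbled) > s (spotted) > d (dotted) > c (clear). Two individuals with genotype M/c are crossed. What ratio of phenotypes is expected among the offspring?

Cross: M/c × M/c
Allele dominance: M > s > d > c
Offspring genotypes: 1 M/M, 2 M/c, 1 c/c
Phenotype counts: 3 marbled, 1 clear
Ratio: 3 marbled : 1 clear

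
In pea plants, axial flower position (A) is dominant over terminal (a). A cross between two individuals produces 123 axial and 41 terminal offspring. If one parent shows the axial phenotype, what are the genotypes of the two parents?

Observed offspring: 123 axial, 41 terminal
The observed ratio simplifies to 3:1. Terminal (aa) offspring appear, so each parent must contribute one a allele. The parent stated to show axial carries A, so it is Aa. The other parent is then either Aa or aa: Aa × aa would give a 1:1 split, whereas Aa × Aa gives 3:1 — matching the data. So both parents are heterozygous (Aa × Aa).
Parent genotypes: Aa × Aa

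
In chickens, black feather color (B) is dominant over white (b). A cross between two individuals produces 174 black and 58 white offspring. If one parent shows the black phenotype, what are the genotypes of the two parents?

Observed offspring: 174 black, 58 white
The observed ratio simplifies to 3:1. White (bb) offspring appear, so each parent must contribute one b allele. The parent stated to show black carries B, so it is Bb. The other parent is then either Bb or bb: Bb × bb would give a 1:1 split, whereas Bb × Bb gives 3:1 — matching the data. So both parents are heterozygous (Bb × Bb).
Parent genotypes: Bb × Bb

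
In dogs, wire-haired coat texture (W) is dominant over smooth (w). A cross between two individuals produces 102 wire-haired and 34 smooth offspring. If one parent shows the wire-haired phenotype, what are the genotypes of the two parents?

Observed offspring: 102 wire-haired, 34 smooth
The observed ratio simplifies to 3:1. Smooth (ww) offspring appear, so each parent must contribute one w allele. The parent stated to show wire-haired carries W, so it is Ww. The other parent is then either Ww or ww: Ww × ww would give a 1:1 split, whereas Ww × Ww gives 3:1 — matching the data. So both parents are heterozygous (Ww × Ww).
Parent genotypes: Ww × Ww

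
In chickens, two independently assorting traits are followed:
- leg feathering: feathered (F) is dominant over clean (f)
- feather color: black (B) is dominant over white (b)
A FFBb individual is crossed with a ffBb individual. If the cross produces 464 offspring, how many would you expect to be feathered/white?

Dihybrid cross FFBb × ffBb — consider each gene separately:
leg feathering: FF × ff → 4 Ff → 4 F_ (out of 4)
feather color: Bb × Bb → 1 BB, 2 Bb, 1 bb → 3 B_ : 1 bb (out of 4)
Combine (counts out of 4 × 4 = 16): feathered/black (F_B_) = 4×3 = 12; feathered/white (F_bb) = 4×1 = 4
Phenotype counts (out of 16): 12 feathered/black, 4 feathered/white
feathered/white: 4 out of 16 → fraction 1/4
Expected count = 1/4 × 464 = 116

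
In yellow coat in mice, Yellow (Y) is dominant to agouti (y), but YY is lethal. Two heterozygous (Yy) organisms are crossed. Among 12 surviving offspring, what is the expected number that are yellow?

Cross: Yy × Yy
Punnett square offspring (before lethality): 1 YY, 2 Yy, 1 yy
The YY genotype is lethal (embryos die); surviving offspring: 2 Yy, 1 yy
yellow: 2 out of 3 → fraction 2/3
Expected count = 2/3 × 12 = 8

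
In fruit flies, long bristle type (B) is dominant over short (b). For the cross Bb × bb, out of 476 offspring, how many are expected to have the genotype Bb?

Punnett square for Bb × bb:
Offspring genotypes: 2 Bb, 2 bb
Total offspring: 4
Count with target: 2
Probability: 2/4 = 1/2
Expected count = 1/2 × 476 = 238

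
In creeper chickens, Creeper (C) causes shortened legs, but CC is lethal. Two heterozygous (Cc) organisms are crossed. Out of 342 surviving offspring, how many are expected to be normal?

Cross: Cc × Cc
Punnett square offspring (before lethality): 1 CC, 2 Cc, 1 cc
The CC genotype is lethal (embryos die); surviving offspring: 2 Cc, 1 cc
normal: 1 out of 3 → fraction 1/3
Expected count = 1/3 × 342 = 114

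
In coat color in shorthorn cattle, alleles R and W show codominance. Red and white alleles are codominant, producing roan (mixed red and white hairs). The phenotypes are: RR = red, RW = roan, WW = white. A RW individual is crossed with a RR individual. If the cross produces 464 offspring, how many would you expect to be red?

Punnett square for RW × RR:
Offspring genotypes: 2 RR, 2 RW
Phenotype counts: 2 red, 2 roan
red: 2 out of 4 → fraction 1/2
Expected count = 1/2 × 464 = 232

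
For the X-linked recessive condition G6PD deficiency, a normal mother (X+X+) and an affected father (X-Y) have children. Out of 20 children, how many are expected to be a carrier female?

Cross: X+X+ × X-Y
Offspring: 2 X+X-, 2 X+Y
Probability of a carrier female: 2/4 = 1/2
Expected count = 1/2 × 20 = 10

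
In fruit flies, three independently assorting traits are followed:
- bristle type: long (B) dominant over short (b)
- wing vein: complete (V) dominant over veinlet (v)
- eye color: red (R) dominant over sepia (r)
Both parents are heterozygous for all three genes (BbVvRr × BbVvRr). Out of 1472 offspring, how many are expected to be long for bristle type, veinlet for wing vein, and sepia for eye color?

Trihybrid cross: BbVvRr × BbVvRr
Each trait segregates independently with a 3:1 phenotypic ratio, so each gene contributes 3/4 (dominant) or 1/4 (recessive).
Target: long (bristle type), veinlet (wing vein), sepia (eye color)
Probability = product of independent per-trait probabilities
= 3/4 × 1/4 × 1/4 = 3/64
Expected count = 3/64 × 1472 = 69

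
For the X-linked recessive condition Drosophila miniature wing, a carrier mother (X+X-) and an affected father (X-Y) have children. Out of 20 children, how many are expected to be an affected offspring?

Cross: X+X- × X-Y
Offspring: 1 X+X-, 1 X+Y, 1 X-X-, 1 X-Y
Probability of an affected offspring: 2/4 = 1/2
Expected count = 1/2 × 20 = 10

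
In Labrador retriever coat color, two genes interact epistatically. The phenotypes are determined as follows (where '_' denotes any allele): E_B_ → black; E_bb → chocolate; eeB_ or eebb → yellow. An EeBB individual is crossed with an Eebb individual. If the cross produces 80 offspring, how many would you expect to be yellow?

Cross: EeBB × Eebb — consider each gene separately:
E gene: Ee × Ee → 1 EE, 2 Ee, 1 ee → 3 E_ : 1 ee (out of 4)
B gene: BB × bb → 4 Bb → 4 B_ (out of 4)
Genotype classes (out of 4 × 4 = 16): E_B_ = 3×4 = 12; eeB_ = 1×4 = 4
Apply the phenotype rules: E_B_ (12) → black; eeB_ (4) → yellow
Phenotype counts (out of 16): 12 black, 4 yellow
yellow: 4 out of 16 → fraction 1/4
Expected count = 1/4 × 80 = 20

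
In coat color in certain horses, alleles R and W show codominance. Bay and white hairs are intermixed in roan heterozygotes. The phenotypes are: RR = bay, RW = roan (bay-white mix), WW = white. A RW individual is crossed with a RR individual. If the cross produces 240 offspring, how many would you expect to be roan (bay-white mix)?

Punnett square for RW × RR:
Offspring genotypes: 2 RR, 2 RW
Phenotype counts: 2 bay, 2 roan (bay-white mix)
roan (bay-white mix): 2 out of 4 → fraction 1/2
Expected count = 1/2 × 240 = 120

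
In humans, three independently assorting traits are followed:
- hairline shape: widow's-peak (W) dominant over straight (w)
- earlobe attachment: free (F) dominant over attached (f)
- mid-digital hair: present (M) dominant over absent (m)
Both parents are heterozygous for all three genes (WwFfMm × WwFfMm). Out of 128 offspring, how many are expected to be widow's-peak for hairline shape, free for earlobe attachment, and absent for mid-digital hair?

Trihybrid cross: WwFfMm × WwFfMm
Each trait segregates independently with a 3:1 phenotypic ratio, so each gene contributes 3/4 (dominant) or 1/4 (recessive).
Target: widow's-peak (hairline shape), free (earlobe attachment), absent (mid-digital hair)
Probability = product of independent per-trait probabilities
= 3/4 × 3/4 × 1/4 = 9/64
Expected count = 9/64 × 128 = 18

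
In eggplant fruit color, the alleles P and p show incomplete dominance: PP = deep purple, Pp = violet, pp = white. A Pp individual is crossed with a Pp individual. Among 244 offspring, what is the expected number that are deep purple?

Punnett square for Pp × Pp:
Offspring genotypes: 1 PP, 2 Pp, 1 pp
Phenotype counts: 1 deep purple, 2 violet, 1 white
deep purple: 1 out of 4 → fraction 1/4
Expected count = 1/4 × 244 = 61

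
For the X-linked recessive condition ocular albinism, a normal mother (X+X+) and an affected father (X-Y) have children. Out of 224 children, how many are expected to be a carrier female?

Cross: X+X+ × X-Y
Offspring: 2 X+X-, 2 X+Y
Probability of a carrier female: 2/4 = 1/2
Expected count = 1/2 × 224 = 112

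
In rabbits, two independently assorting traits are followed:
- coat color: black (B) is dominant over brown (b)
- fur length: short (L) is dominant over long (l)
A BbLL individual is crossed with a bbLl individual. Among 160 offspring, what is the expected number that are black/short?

Dihybrid cross BbLL × bbLl — consider each gene separately:
coat color: Bb × bb → 2 Bb, 2 bb → 2 B_ : 2 bb (out of 4)
fur length: LL × Ll → 2 LL, 2 Ll → 4 L_ (out of 4)
Combine (counts out of 4 × 4 = 16): black/short (B_L_) = 2×4 = 8; brown/short (bbL_) = 2×4 = 8
Phenotype counts (out of 16): 8 black/short, 8 brown/short
black/short: 8 out of 16 → fraction 1/2
Expected count = 1/2 × 160 = 80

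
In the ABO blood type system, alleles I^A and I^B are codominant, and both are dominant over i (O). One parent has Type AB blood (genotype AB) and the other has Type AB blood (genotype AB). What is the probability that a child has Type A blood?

Cross: AB × AB
Possible offspring genotypes: 1 AA, 2 AB, 1 BB
Blood type counts: 1 Type A, 2 Type AB, 1 Type B
Probability of Type A: 1/4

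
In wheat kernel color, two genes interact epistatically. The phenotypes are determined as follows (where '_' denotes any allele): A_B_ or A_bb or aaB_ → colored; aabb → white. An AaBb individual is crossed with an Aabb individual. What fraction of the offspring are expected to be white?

Cross: AaBb × Aabb — consider each gene separately:
A gene: Aa × Aa → 1 AA, 2 Aa, 1 aa → 3 A_ : 1 aa (out of 4)
B gene: Bb × bb → 2 Bb, 2 bb → 2 B_ : 2 bb (out of 4)
Genotype classes (out of 4 × 4 = 16): A_B_ = 3×2 = 6; A_bb = 3×2 = 6; aaB_ = 1×2 = 2; aabb = 1×2 = 2
Apply the phenotype rules: A_B_ (6) + A_bb (6) + aaB_ (2) → colored; aabb (2) → white
Phenotype counts (out of 16): 14 colored, 2 white
white: 2 out of 16
Probability: 2/16 = 1/8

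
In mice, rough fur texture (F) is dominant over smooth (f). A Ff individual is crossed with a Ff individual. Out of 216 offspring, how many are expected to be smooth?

Punnett square for Ff × Ff:
Offspring genotypes: 1 FF, 2 Ff, 1 ff
rough: 3, smooth: 1
smooth: 1 out of 4 → fraction 1/4
Expected count = 1/4 × 216 = 54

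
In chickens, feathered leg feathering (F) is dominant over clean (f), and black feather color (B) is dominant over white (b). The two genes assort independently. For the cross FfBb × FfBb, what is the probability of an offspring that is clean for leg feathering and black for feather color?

Dihybrid cross FfBb × FfBb — consider each gene separately:
leg feathering: Ff × Ff → 1 FF, 2 Ff, 1 ff → 3 F_ : 1 ff (out of 4)
feather color: Bb × Bb → 1 BB, 2 Bb, 1 bb → 3 B_ : 1 bb (out of 4)
Looking for: clean (ff) and black (B_)
P(clean) = 1/4, P(black) = 3/4
P(both) = 1/4 × 3/4 = 3/16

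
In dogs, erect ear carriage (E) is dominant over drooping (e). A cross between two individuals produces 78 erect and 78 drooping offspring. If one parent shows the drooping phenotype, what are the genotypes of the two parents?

Observed offspring: 78 erect, 78 drooping
The observed ratio simplifies to 1:1. One parent shows drooping, so its genotype must be ee. A 1:1 offspring split requires the other parent to be heterozygous (Ee).
Parent genotypes: ee × Ee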